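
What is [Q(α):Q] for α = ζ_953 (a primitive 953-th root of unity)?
[Q(α):Q] = 952

The minimal polynomial of ζ_953 over Q is the 953-th cyclotomic polynomial Φ_953(x), which is irreducible over Q and has degree φ(953) = 952. Hence [Q(α):Q] = φ(953) = 952.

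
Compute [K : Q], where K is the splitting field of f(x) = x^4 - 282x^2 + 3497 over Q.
[K : Q] = 4

Solving the quadratic in x^2: x^2 = (282 ± √(282^2 - 4·3497))/2 = (282 ± √65536)/2 = (282 ± 256)/2, giving x^2 = 13 or x^2 = 269. So f(x) = (x^2 - 13)(x^2 - 269) and the roots of f are ±√13, ±√269. Hence the splitting field is K = Q(√13, √269). Since 13 and 269 are distinct squarefree integers > 1, their product 3497 is not a perfect square, so √269 ∉ Q(√13). By the tower law [K:Q] = [Q(√13,√269):Q(√13)] · [Q(√13):Q] = 2 · 2 = 4.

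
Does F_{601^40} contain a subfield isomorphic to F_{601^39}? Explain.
No: F_{601^39} is not a subfield of F_{601^40}

F_{p^m} embeds in F_{p^n} iff m | n. Here 39 ∤ 40 (since 40 = 1·39 + 1 with remainder 1 ≠ 0), so F_{601^39} is not a subfield of F_{601^40}. Equivalently: if it were, the tower law would give 39 = [F_{601^39}:F_601] dividing [F_{601^40}:F_601] = 40, contradiction.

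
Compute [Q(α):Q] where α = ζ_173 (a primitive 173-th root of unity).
[Q(α):Q] = 172

The minimal polynomial of ζ_173 over Q is the 173-th cyclotomic polynomial Φ_173(x), which is irreducible over Q and has degree φ(173) = 172. Hence [Q(α):Q] = φ(173) = 172.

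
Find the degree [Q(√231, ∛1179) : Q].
[Q(√231, ∛1179) : Q] = 6

Let L = Q(√231, ∛1179). Since Q(√231) ⊂ L and [Q(√231):Q] = 2, the tower law gives 2 | [L:Q]. Likewise Q(∛1179) ⊂ L with [Q(∛1179):Q] = 3 (because 1179 is not a perfect cube), so 3 | [L:Q]. As gcd(2,3) = 1, [L:Q] is divisible by 6. Conversely L is generated over Q by √231 and ∛1179, so [L:Q] ≤ 2·3 = 6. Therefore [Q(√231, ∛1179) : Q] = 6.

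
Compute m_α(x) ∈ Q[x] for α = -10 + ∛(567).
m_α(x) = x^3 + 30x^2 + 300x + 433

Set β = α + 10 = ∛(567), so β^3 = 567. Then (α + 10)^3 - 567 = 0, i.e. α is a root of g(x) = (x + 10)^3 - 567 = x^3 + 30x^2 + 300x + 433. Since g(x) = h(x + 10) where h(x) = x^3 - 567, and h is irreducible over Q (because 567 is not a perfect cube, so h has no rational root, and a monic cubic with no rational root is irreducible), g is also irreducible (irreducibility is preserved under the substitution x → x + 10). Hence m_α(x) = x^3 + 30x^2 + 300x + 433.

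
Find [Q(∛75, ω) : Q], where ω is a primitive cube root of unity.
[Q(∛75, ω) : Q] = 6

[Q(∛75):Q] = 3 (min poly x^3 - 75, irreducible since 75 is not a perfect cube). [Q(ω):Q] = 2 (min poly x^2 + x + 1). Since Q(∛75) ⊂ R and ω ∉ R, we have ω ∉ Q(∛75), so x^2 + x + 1 remains irreducible over Q(∛75) and [Q(∛75, ω) : Q(∛75)] = 2. By the tower law, [Q(∛75, ω) : Q] = 3 · 2 = 6. (In fact Q(∛75, ω) is the splitting field of x^3 - 75 over Q.)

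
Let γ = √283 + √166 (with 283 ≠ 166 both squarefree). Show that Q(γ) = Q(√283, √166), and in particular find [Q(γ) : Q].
[Q(γ) : Q] = 4 (equivalently, Q(γ) = Q(√283, √166))

Obviously Q(γ) ⊆ Q(√283, √166), and [Q(√283, √166):Q] = 4 (since 283, 166 are distinct squarefree integers > 1 with 46978 not a perfect square). To show equality we compute the minimal polynomial of γ. From γ = √283 + √166: γ^2 = 283 + 2√(46978) + 166 = 449 + 2√(46978), so γ^2 - 449 = 2√(46978); squaring, (γ^2 - 449)^2 = 4·46978, i.e. γ^4 - 898γ^2 + 201601 - 187912 = 0, i.e. γ^4 - 898γ^2 + 13689 = 0. So γ is a root of x^4 - 898x^2 + 13689. This polynomial is irreducible over Q: it has no rational root (each ±√283 ± √166 is irrational), and any factorization into two quadratics over Q would force √(46978) ∈ Q (pairing opposite roots) or √283, √166 ∈ Q (other pairings), all impossible. Hence [Q(γ):Q] = 4 = [Q(√283, √166):Q], so Q(γ) = Q(√283, √166).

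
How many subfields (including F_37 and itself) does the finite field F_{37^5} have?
F_{37^5} has 2 subfields

The subfields of F_{p^n} are exactly the fields F_{p^d} for d | n (each is the fixed field of the unique index-d subgroup of Gal(F_{p^n}/F_p) ≅ Z/nZ). The divisors of n = 5 are {1, 5}, giving 2 subfields: F_{37^1}, F_{37^5}.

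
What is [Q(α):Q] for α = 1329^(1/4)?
[Q(α):Q] = 4

α is a root of x^4 - 1329. By Eisenstein's criterion at the prime p = 3 (which divides the constant term 1329 but p^2 = 9 does not, since 1329 is squarefree), x^4 - 1329 is irreducible over Q. Hence [Q(α):Q] = 4.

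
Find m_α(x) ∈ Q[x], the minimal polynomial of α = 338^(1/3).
m_α(x) = x^3 - 338

α satisfies α^3 = 338, so x^3 - 338 annihilates α. By the rational root test, a rational root p/q (in lowest terms) of x^3 - 338 would satisfy p^3 = 338 q^3, forcing q = 1 and p^3 = 338; but 338 is not a perfect cube, contradiction. A monic cubic over Q with no rational root is irreducible (any nontrivial factorization would include a linear factor). Hence x^3 - 338 is the minimal polynomial of α, and in particular [Q(α):Q] = 3.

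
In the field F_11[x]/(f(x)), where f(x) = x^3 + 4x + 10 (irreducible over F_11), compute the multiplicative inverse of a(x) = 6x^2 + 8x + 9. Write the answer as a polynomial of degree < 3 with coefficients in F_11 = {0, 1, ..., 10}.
a(x)^(-1) ≡ 9x + 10 (mod f(x))

Since f is irreducible over F_11, F_11[x]/(f) is a field and a(x) ≠ 0 has an inverse. Apply the extended Euclidean algorithm to f(x) and a(x) in F_11[x]: f(x) = (2x + 1)·a(x) + (1). The last nonzero remainder is the constant 1 = gcd(f, a) in F_11. Back-substituting through the division chain expresses 1 = s(x)·a(x) + t(x)·f(x) with s(x) ≡ 9x + 10 (mod f), so a(x)^(-1) ≡ s(x) = 9x + 10 (mod f). Check: (6x^2 + 8x + 9)·(9x + 10) = 10x^3 + 7x + 2 ≡ 1 (mod x^3 + 4x + 10).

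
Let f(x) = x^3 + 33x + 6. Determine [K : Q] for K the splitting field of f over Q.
[K : Q] = 6

By the rational root test, any rational root of the monic integer polynomial f(x) = x^3 + 33x + 6 must be an integer dividing the constant term 6, i.e. one of ±{1, 2, 3, 6}. Evaluating: f(1) = 40, f(-1) = -28, f(2) = 80, f(-2) = -68, f(3) = 132, f(-3) = -120, f(6) = 420, f(-6) = -408; none is 0, so f has no rational root and is therefore irreducible over Q (a cubic with no linear factor over a field is irreducible). For an irreducible cubic, the Galois group is A_3 or S_3 according as the discriminant disc(f) = -4a^3 - 27b^2 = -4·(33)^3 - 27·(6)^2 = -144720 is or is not a square in Q. Here disc(f) = -144720 is not a perfect square in Q, so the Galois group of f over Q is not contained in A_3 and must be all of S_3. The splitting field has degree |S_3| = 6 over Q, so [K : Q] = 6.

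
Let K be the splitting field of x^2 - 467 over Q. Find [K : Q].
[K : Q] = 2

f(x) = x^2 - 467 factors as (x - √467)(x + √467). The splitting field is K = Q(√467). Since 467 is squarefree and > 1, it is not a perfect square, so x^2 - 467 is irreducible over Q and [Q(√467) : Q] = 2. Hence [K : Q] = 2.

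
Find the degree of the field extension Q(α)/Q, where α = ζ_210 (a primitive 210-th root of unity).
[Q(α):Q] = 48

The minimal polynomial of ζ_210 over Q is the 210-th cyclotomic polynomial Φ_210(x), which is irreducible over Q and has degree φ(210) = 48. Hence [Q(α):Q] = φ(210) = 48.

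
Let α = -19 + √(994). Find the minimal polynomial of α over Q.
m_α(x) = x^2 + 38x - 633

From α + 19 = √(994), squaring gives (α + 19)^2 = 994, i.e. α^2 + 38α + 361 = 994, so α^2 + 38α - 633 = 0. The discriminant of x^2 + 38x - 633 is (38)^2 - 4·(-633) = 1444 + 2532 = 3976, and 4·(994) is not a perfect square in Q since 994 is squarefree and ≠ 1. Hence x^2 + 38x - 633 is irreducible over Q and is the minimal polynomial of α.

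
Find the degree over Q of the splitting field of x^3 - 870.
[K : Q] = 6

The roots of x^3 - 870 are ∛870, ω∛870, ω^2∛870 where ω = e^(2πi/3) is a primitive cube root of unity, so K = Q(∛870, ω). Now [Q(∛870):Q] = 3 (since 870 is not a perfect cube, x^3 - 870 is irreducible) and [Q(ω):Q] = 2. Both 2 and 3 divide [K:Q], and [K:Q] ≤ 3·2 = 6, so [K:Q] = 6. (Equivalently: Q(∛870) ⊂ R but ω ∉ R, so [K : Q(∛870)] = 2.)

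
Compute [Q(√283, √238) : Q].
[Q(√283, √238) : Q] = 4

[Q(√283):Q] = 2 (min poly x^2 - 283, irreducible since 283 is squarefree > 1). For the top step, suppose √238 ∈ Q(√283), say √238 = c + d√283 with c, d ∈ Q. Squaring: 238 = c^2 + 283d^2 + 2cd√283. Since √283 ∉ Q this forces 2cd = 0. If d = 0 then √238 = c ∈ Q, contradicting 238 squarefree > 1. If c = 0 then 238 = 283d^2, so 283·238 = (283d)^2 is a perfect square in Q — but 283·238 = 67354 is not a perfect square (since 283 and 238 are distinct squarefree integers). Contradiction. Hence √238 ∉ Q(√283), so x^2 - 238 stays irreducible over Q(√283) and [Q(√283, √238) : Q(√283)] = 2. By the tower law, [Q(√283, √238) : Q] = 2 · 2 = 4.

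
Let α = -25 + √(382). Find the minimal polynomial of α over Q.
m_α(x) = x^2 + 50x + 243

From α + 25 = √(382), squaring gives (α + 25)^2 = 382, i.e. α^2 + 50α + 625 = 382, so α^2 + 50α + 243 = 0. The discriminant of x^2 + 50x + 243 is (50)^2 - 4·(243) = 2500 - 972 = 1528, and 4·(382) is not a perfect square in Q since 382 is squarefree and ≠ 1. Hence x^2 + 50x + 243 is irreducible over Q and is the minimal polynomial of α.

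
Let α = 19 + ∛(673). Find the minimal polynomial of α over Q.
m_α(x) = x^3 - 57x^2 + 1083x - 7532

Set β = α - 19 = ∛(673), so β^3 = 673. Then (α - 19)^3 - 673 = 0, i.e. α is a root of g(x) = (x - 19)^3 - 673 = x^3 - 57x^2 + 1083x - 7532. Since g(x) = h(x - 19) where h(x) = x^3 - 673, and h is irreducible over Q (because 673 is not a perfect cube, so h has no rational root, and a monic cubic with no rational root is irreducible), g is also irreducible (irreducibility is preserved under the substitution x → x - 19). Hence m_α(x) = x^3 - 57x^2 + 1083x - 7532.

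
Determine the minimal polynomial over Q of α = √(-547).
m_α(x) = x^2 + 547

α satisfies α^2 + 547 = 0, so x^2 + 547 annihilates α. Since d = -547 is squarefree and ≠ 1, it is not a perfect square in Q, so x^2 + 547 has no rational root and is therefore irreducible over Q (a degree-2 polynomial over a field is irreducible iff it has no root). Hence m_α(x) = x^2 + 547.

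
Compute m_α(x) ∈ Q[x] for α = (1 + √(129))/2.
m_α(x) = x^2 - x - 32

From 2α - 1 = √(129), squaring gives (2α - 1)^2 = 129, i.e. 4α^2 - 4α + 1 = 129, so α^2 - α + (1 - 129)/4 = 0. Since 129 ≡ 1 (mod 4), (1 - 129)/4 = -32 ∈ Z. The polynomial x^2 - x - 32 has discriminant 1 - 4·(-32) = 129, which is not a perfect square in Q (d = 129 is squarefree and ≠ 1), so x^2 - x - 32 is irreducible over Q. It is the minimal polynomial of α.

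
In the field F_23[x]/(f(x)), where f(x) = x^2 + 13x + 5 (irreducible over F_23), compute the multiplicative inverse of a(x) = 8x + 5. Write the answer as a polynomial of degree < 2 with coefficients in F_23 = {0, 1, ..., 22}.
a(x)^(-1) ≡ 17x + 12 (mod f(x))

Since f is irreducible over F_23, F_23[x]/(f) is a field and a(x) ≠ 0 has an inverse. Apply the extended Euclidean algorithm to f(x) and a(x) in F_23[x]: f(x) = (3x + 17)·a(x) + (12). The last nonzero remainder is the constant 12 = gcd(f, a) in F_23. Back-substituting through the division chain expresses 12 = s(x)·a(x) + t(x)·f(x) with s(x) ≡ 20x + 6 (mod f), so (20x + 6)·a(x) ≡ 12 (mod f). Multiplying by 12^(-1) ≡ 2 in F_23 gives a(x)^(-1) ≡ 2·(20x + 6) ≡ 17x + 12 (mod f). Check: (8x + 5)·(17x + 12) = 21x^2 + 20x + 14 ≡ 1 (mod x^2 + 13x + 5).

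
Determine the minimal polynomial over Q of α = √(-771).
m_α(x) = x^2 + 771

α satisfies α^2 + 771 = 0, so x^2 + 771 annihilates α. Since d = -771 is squarefree and ≠ 1, it is not a perfect square in Q, so x^2 + 771 has no rational root and is therefore irreducible over Q (a degree-2 polynomial over a field is irreducible iff it has no root). Hence m_α(x) = x^2 + 771.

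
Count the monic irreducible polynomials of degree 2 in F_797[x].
There are 317206 monic irreducible polynomials of degree 2 over F_797

Each element of F_{797^2} that lies in no proper subfield is a root of exactly one monic irreducible of degree 2 over F_797, and each such polynomial has 2 distinct roots in F_{797^2}. By Möbius inversion the count is N_797(2) = (1/2) Σ_{d|2} μ(2/d) · 797^d = (1/2)(μ(2)·797^1 + μ(1)·797^2) = 634412/2 = 317206.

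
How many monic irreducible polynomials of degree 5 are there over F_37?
There are 13868784 monic irreducible polynomials of degree 5 over F_37

Each element of F_{37^5} that lies in no proper subfield is a root of exactly one monic irreducible of degree 5 over F_37, and each such polynomial has 5 distinct roots in F_{37^5}. By Möbius inversion the count is N_37(5) = (1/5) Σ_{d|5} μ(5/d) · 37^d = (1/5)(μ(5)·37^1 + μ(1)·37^5) = 69343920/5 = 13868784.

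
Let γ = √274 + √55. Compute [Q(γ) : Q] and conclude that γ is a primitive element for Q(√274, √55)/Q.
[Q(γ) : Q] = 4 (equivalently, Q(γ) = Q(√274, √55))

Obviously Q(γ) ⊆ Q(√274, √55), and [Q(√274, √55):Q] = 4 (since 274, 55 are distinct squarefree integers > 1 with 15070 not a perfect square). To show equality we compute the minimal polynomial of γ. From γ = √274 + √55: γ^2 = 274 + 2√(15070) + 55 = 329 + 2√(15070), so γ^2 - 329 = 2√(15070); squaring, (γ^2 - 329)^2 = 4·15070, i.e. γ^4 - 658γ^2 + 108241 - 60280 = 0, i.e. γ^4 - 658γ^2 + 47961 = 0. So γ is a root of x^4 - 658x^2 + 47961. This polynomial is irreducible over Q: it has no rational root (each ±√274 ± √55 is irrational), and any factorization into two quadratics over Q would force √(15070) ∈ Q (pairing opposite roots) or √274, √55 ∈ Q (other pairings), all impossible. Hence [Q(γ):Q] = 4 = [Q(√274, √55):Q], so Q(γ) = Q(√274, √55).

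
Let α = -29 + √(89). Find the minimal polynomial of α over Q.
m_α(x) = x^2 + 58x + 752

From α + 29 = √(89), squaring gives (α + 29)^2 = 89, i.e. α^2 + 58α + 841 = 89, so α^2 + 58α + 752 = 0. The discriminant of x^2 + 58x + 752 is (58)^2 - 4·(752) = 3364 - 3008 = 356, and 4·(89) is not a perfect square in Q since 89 is squarefree and ≠ 1. Hence x^2 + 58x + 752 is irreducible over Q and is the minimal polynomial of α.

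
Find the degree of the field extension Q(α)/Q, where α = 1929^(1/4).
[Q(α):Q] = 4

α is a root of x^4 - 1929. By Eisenstein's criterion at the prime p = 3 (which divides the constant term 1929 but p^2 = 9 does not, since 1929 is squarefree), x^4 - 1929 is irreducible over Q. Hence [Q(α):Q] = 4.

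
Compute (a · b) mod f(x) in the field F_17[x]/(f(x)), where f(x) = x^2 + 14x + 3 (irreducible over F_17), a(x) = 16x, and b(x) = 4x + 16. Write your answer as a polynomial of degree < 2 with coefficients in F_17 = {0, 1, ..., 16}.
a · b ≡ 6x + 12 (mod f(x))

Multiply in F_17[x]: a(x)·b(x) = (16x)·(4x + 16) = 13x^2 + x. This has degree ≥ 2, so divide by f(x) over F_17: 13x^2 + x = (13)·(x^2 + 14x + 3) + (6x + 12). Hence a·b ≡ 6x + 12 (mod f). (F_17[x]/(f) is a field with 17^2 = 289 elements since f is irreducible of degree 2.)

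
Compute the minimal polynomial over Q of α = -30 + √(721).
m_α(x) = x^2 + 60x + 179

From α + 30 = √(721), squaring gives (α + 30)^2 = 721, i.e. α^2 + 60α + 900 = 721, so α^2 + 60α + 179 = 0. The discriminant of x^2 + 60x + 179 is (60)^2 - 4·(179) = 3600 - 716 = 2884, and 4·(721) is not a perfect square in Q since 721 is squarefree and ≠ 1. Hence x^2 + 60x + 179 is irreducible over Q and is the minimal polynomial of α.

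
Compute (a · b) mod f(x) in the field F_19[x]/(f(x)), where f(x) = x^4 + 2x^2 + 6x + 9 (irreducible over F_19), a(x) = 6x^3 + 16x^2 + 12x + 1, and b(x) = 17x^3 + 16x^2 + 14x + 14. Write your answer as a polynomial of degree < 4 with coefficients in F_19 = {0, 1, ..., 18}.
a · b ≡ 5x^3 + 3x^2 + 17x + 13 (mod f(x))

Multiply in F_19[x]: a(x)·b(x) = (6x^3 + 16x^2 + 12x + 1)·(17x^3 + 16x^2 + 14x + 14) = 7x^6 + 7x^5 + 12x^4 + 4x^3 + 9x^2 + 11x + 14. This has degree ≥ 4, so divide by f(x) over F_19: 7x^6 + 7x^5 + 12x^4 + 4x^3 + 9x^2 + 11x + 14 = (7x^2 + 7x + 17)·(x^4 + 2x^2 + 6x + 9) + (5x^3 + 3x^2 + 17x + 13). Hence a·b ≡ 5x^3 + 3x^2 + 17x + 13 (mod f). (F_19[x]/(f) is a field with 19^4 = 130321 elements since f is irreducible of degree 4.)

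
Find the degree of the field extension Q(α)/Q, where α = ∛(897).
[Q(α):Q] = 3

The minimal polynomial of α is x^3 - 897, irreducible over Q since 897 is not a perfect cube (so x^3 - 897 has no rational root). Hence [Q(α):Q] = deg(m_α) = 3.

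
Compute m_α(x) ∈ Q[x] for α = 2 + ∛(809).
m_α(x) = x^3 - 6x^2 + 12x - 817

Set β = α - 2 = ∛(809), so β^3 = 809. Then (α - 2)^3 - 809 = 0, i.e. α is a root of g(x) = (x - 2)^3 - 809 = x^3 - 6x^2 + 12x - 817. Since g(x) = h(x - 2) where h(x) = x^3 - 809, and h is irreducible over Q (because 809 is not a perfect cube, so h has no rational root, and a monic cubic with no rational root is irreducible), g is also irreducible (irreducibility is preserved under the substitution x → x - 2). Hence m_α(x) = x^3 - 6x^2 + 12x - 817.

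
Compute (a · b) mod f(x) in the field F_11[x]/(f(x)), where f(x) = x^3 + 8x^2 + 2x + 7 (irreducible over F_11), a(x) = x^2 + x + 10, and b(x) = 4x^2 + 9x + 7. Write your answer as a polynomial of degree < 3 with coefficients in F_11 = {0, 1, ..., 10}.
a · b ≡ 2x^2 + 8x + 5 (mod f(x))

Multiply in F_11[x]: a(x)·b(x) = (x^2 + x + 10)·(4x^2 + 9x + 7) = 4x^4 + 2x^3 + x^2 + 9x + 4. This has degree ≥ 3, so divide by f(x) over F_11: 4x^4 + 2x^3 + x^2 + 9x + 4 = (4x + 3)·(x^3 + 8x^2 + 2x + 7) + (2x^2 + 8x + 5). Hence a·b ≡ 2x^2 + 8x + 5 (mod f). (F_11[x]/(f) is a field with 11^3 = 1331 elements since f is irreducible of degree 3.)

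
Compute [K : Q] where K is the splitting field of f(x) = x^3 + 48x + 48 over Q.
[K : Q] = 6

By the rational root test, any rational root of the monic integer polynomial f(x) = x^3 + 48x + 48 must be an integer dividing the constant term 48, i.e. one of ±{1, 2, 3, 4, 6, 8, 12, 16, 24, 48}. Evaluating: f(1) = 97, f(-1) = -1, f(2) = 152, f(-2) = -56, f(3) = 219, f(-3) = -123, f(4) = 304, f(-4) = -208, f(6) = 552, f(-6) = -456, f(8) = 944, f(-8) = -848, f(12) = 2352, f(-12) = -2256, f(16) = 4912, f(-16) = -4816, f(24) = 15024, f(-24) = -14928, f(48) = 112944, f(-48) = -112848; none is 0, so f has no rational root and is therefore irreducible over Q (a cubic with no linear factor over a field is irreducible). For an irreducible cubic, the Galois group is A_3 or S_3 according as the discriminant disc(f) = -4a^3 - 27b^2 = -4·(48)^3 - 27·(48)^2 = -504576 is or is not a square in Q. Here disc(f) = -504576 is not a perfect square in Q, so the Galois group of f over Q is not contained in A_3 and must be all of S_3. The splitting field has degree |S_3| = 6 over Q, so [K : Q] = 6.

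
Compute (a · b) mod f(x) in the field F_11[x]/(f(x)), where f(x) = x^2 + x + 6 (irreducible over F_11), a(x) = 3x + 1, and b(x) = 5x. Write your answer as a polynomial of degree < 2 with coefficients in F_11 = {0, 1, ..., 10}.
a · b ≡ x + 9 (mod f(x))

Multiply in F_11[x]: a(x)·b(x) = (3x + 1)·(5x) = 4x^2 + 5x. This has degree ≥ 2, so divide by f(x) over F_11: 4x^2 + 5x = (4)·(x^2 + x + 6) + (x + 9). Hence a·b ≡ x + 9 (mod f). (F_11[x]/(f) is a field with 11^2 = 121 elements since f is irreducible of degree 2.)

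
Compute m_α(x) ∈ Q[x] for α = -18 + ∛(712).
m_α(x) = x^3 + 54x^2 + 972x + 5120

Set β = α + 18 = ∛(712), so β^3 = 712. Then (α + 18)^3 - 712 = 0, i.e. α is a root of g(x) = (x + 18)^3 - 712 = x^3 + 54x^2 + 972x + 5120. Since g(x) = h(x + 18) where h(x) = x^3 - 712, and h is irreducible over Q (because 712 is not a perfect cube, so h has no rational root, and a monic cubic with no rational root is irreducible), g is also irreducible (irreducibility is preserved under the substitution x → x + 18). Hence m_α(x) = x^3 + 54x^2 + 972x + 5120.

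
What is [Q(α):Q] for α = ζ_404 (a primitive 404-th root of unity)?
[Q(α):Q] = 200

The minimal polynomial of ζ_404 over Q is the 404-th cyclotomic polynomial Φ_404(x), which is irreducible over Q and has degree φ(404) = 200. Hence [Q(α):Q] = φ(404) = 200.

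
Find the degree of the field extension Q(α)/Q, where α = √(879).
[Q(α):Q] = 2

[Q(α):Q] equals the degree of the minimal polynomial of α. Here α^2 = 879 and x^2 - 879 is irreducible (d = 879 is squarefree, ≠ 1, hence not a square), so deg(m_α) = 2. Thus [Q(α):Q] = 2.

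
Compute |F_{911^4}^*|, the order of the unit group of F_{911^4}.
|F_{911^4}^*| = 688768866240

F_{911^4} has 911^4 = 688768866241 elements; its multiplicative group consists of all nonzero elements, so |F_{911^4}^*| = 688768866241 - 1 = 688768866240. (It is cyclic since any finite subgroup of the multiplicative group of a field is cyclic.)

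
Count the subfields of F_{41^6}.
F_{41^6} has 4 subfields

The subfields of F_{p^n} are exactly the fields F_{p^d} for d | n (each is the fixed field of the unique index-d subgroup of Gal(F_{p^n}/F_p) ≅ Z/nZ). The divisors of n = 6 are {1, 2, 3, 6}, giving 4 subfields: F_{41^1}, F_{41^2}, F_{41^3}, F_{41^6}.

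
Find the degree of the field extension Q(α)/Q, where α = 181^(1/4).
[Q(α):Q] = 4

α is a root of x^4 - 181. By Eisenstein's criterion at the prime p = 181 (which divides the constant term 181 but p^2 = 32761 does not, since 181 is squarefree), x^4 - 181 is irreducible over Q. Hence [Q(α):Q] = 4.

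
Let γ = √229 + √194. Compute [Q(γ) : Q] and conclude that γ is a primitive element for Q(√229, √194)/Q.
[Q(γ) : Q] = 4 (equivalently, Q(γ) = Q(√229, √194))

Obviously Q(γ) ⊆ Q(√229, √194), and [Q(√229, √194):Q] = 4 (since 229, 194 are distinct squarefree integers > 1 with 44426 not a perfect square). To show equality we compute the minimal polynomial of γ. From γ = √229 + √194: γ^2 = 229 + 2√(44426) + 194 = 423 + 2√(44426), so γ^2 - 423 = 2√(44426); squaring, (γ^2 - 423)^2 = 4·44426, i.e. γ^4 - 846γ^2 + 178929 - 177704 = 0, i.e. γ^4 - 846γ^2 + 1225 = 0. So γ is a root of x^4 - 846x^2 + 1225. This polynomial is irreducible over Q: it has no rational root (each ±√229 ± √194 is irrational), and any factorization into two quadratics over Q would force √(44426) ∈ Q (pairing opposite roots) or √229, √194 ∈ Q (other pairings), all impossible. Hence [Q(γ):Q] = 4 = [Q(√229, √194):Q], so Q(γ) = Q(√229, √194).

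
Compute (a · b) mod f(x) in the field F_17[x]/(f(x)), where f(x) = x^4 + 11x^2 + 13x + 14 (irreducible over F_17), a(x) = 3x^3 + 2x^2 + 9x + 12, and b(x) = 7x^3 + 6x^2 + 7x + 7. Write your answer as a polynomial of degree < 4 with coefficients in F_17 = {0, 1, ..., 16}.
a · b ≡ 7x^3 + 6x^2 + 9x + 2 (mod f(x))

Multiply in F_17[x]: a(x)·b(x) = (3x^3 + 2x^2 + 9x + 12)·(7x^3 + 6x^2 + 7x + 7) = 4x^6 + 15x^5 + 11x^4 + 3x^3 + 13x^2 + 11x + 16. This has degree ≥ 4, so divide by f(x) over F_17: 4x^6 + 15x^5 + 11x^4 + 3x^3 + 13x^2 + 11x + 16 = (4x^2 + 15x + 1)·(x^4 + 11x^2 + 13x + 14) + (7x^3 + 6x^2 + 9x + 2). Hence a·b ≡ 7x^3 + 6x^2 + 9x + 2 (mod f). (F_17[x]/(f) is a field with 17^4 = 83521 elements since f is irreducible of degree 4.)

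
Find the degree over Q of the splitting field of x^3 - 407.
[K : Q] = 6

The roots of x^3 - 407 are ∛407, ω∛407, ω^2∛407 where ω = e^(2πi/3) is a primitive cube root of unity, so K = Q(∛407, ω). Now [Q(∛407):Q] = 3 (since 407 is not a perfect cube, x^3 - 407 is irreducible) and [Q(ω):Q] = 2. Both 2 and 3 divide [K:Q], and [K:Q] ≤ 3·2 = 6, so [K:Q] = 6. (Equivalently: Q(∛407) ⊂ R but ω ∉ R, so [K : Q(∛407)] = 2.)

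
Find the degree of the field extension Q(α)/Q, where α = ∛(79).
[Q(α):Q] = 3

The minimal polynomial of α is x^3 - 79, irreducible over Q since 79 is not a perfect cube (so x^3 - 79 has no rational root). Hence [Q(α):Q] = deg(m_α) = 3.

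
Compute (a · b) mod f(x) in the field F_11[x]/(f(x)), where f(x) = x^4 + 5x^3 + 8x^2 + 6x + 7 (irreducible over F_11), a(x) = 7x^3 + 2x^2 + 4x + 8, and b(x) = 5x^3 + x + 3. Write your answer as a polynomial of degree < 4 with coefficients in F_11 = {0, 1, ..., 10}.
a · b ≡ 7x^3 + 7x^2 + 9x + 2 (mod f(x))

Multiply in F_11[x]: a(x)·b(x) = (7x^3 + 2x^2 + 4x + 8)·(5x^3 + x + 3) = 2x^6 + 10x^5 + 5x^4 + 8x^3 + 10x^2 + 9x + 2. This has degree ≥ 4, so divide by f(x) over F_11: 2x^6 + 10x^5 + 5x^4 + 8x^3 + 10x^2 + 9x + 2 = (2x^2)·(x^4 + 5x^3 + 8x^2 + 6x + 7) + (7x^3 + 7x^2 + 9x + 2). Hence a·b ≡ 7x^3 + 7x^2 + 9x + 2 (mod f). (F_11[x]/(f) is a field with 11^4 = 14641 elements since f is irreducible of degree 4.)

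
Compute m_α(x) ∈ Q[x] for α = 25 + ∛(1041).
m_α(x) = x^3 - 75x^2 + 1875x - 16666

Set β = α - 25 = ∛(1041), so β^3 = 1041. Then (α - 25)^3 - 1041 = 0, i.e. α is a root of g(x) = (x - 25)^3 - 1041 = x^3 - 75x^2 + 1875x - 16666. Since g(x) = h(x - 25) where h(x) = x^3 - 1041, and h is irreducible over Q (because 1041 is not a perfect cube, so h has no rational root, and a monic cubic with no rational root is irreducible), g is also irreducible (irreducibility is preserved under the substitution x → x - 25). Hence m_α(x) = x^3 - 75x^2 + 1875x - 16666.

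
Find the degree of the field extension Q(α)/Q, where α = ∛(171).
[Q(α):Q] = 3

The minimal polynomial of α is x^3 - 171, irreducible over Q since 171 is not a perfect cube (so x^3 - 171 has no rational root). Hence [Q(α):Q] = deg(m_α) = 3.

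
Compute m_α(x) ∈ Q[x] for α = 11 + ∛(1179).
m_α(x) = x^3 - 33x^2 + 363x - 2510

Set β = α - 11 = ∛(1179), so β^3 = 1179. Then (α - 11)^3 - 1179 = 0, i.e. α is a root of g(x) = (x - 11)^3 - 1179 = x^3 - 33x^2 + 363x - 2510. Since g(x) = h(x - 11) where h(x) = x^3 - 1179, and h is irreducible over Q (because 1179 is not a perfect cube, so h has no rational root, and a monic cubic with no rational root is irreducible), g is also irreducible (irreducibility is preserved under the substitution x → x - 11). Hence m_α(x) = x^3 - 33x^2 + 363x - 2510.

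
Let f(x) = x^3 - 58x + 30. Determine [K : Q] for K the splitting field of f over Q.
[K : Q] = 6

By the rational root test, any rational root of the monic integer polynomial f(x) = x^3 - 58x + 30 must be an integer dividing the constant term 30, i.e. one of ±{1, 2, 3, 5, 6, 10, 15, 30}. Evaluating: f(1) = -27, f(-1) = 87, f(2) = -78, f(-2) = 138, f(3) = -117, f(-3) = 177, f(5) = -135, f(-5) = 195, f(6) = -102, f(-6) = 162, f(10) = 450, f(-10) = -390, f(15) = 2535, f(-15) = -2475, f(30) = 25290, f(-30) = -25230; none is 0, so f has no rational root and is therefore irreducible over Q (a cubic with no linear factor over a field is irreducible). For an irreducible cubic, the Galois group is A_3 or S_3 according as the discriminant disc(f) = -4a^3 - 27b^2 = -4·(-58)^3 - 27·(30)^2 = 756148 is or is not a square in Q. Here disc(f) = 756148 is not a perfect square in Q, so the Galois group of f over Q is not contained in A_3 and must be all of S_3. The splitting field has degree |S_3| = 6 over Q, so [K : Q] = 6.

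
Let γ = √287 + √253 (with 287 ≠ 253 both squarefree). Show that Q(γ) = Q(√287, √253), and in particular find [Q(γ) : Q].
[Q(γ) : Q] = 4 (equivalently, Q(γ) = Q(√287, √253))

Obviously Q(γ) ⊆ Q(√287, √253), and [Q(√287, √253):Q] = 4 (since 287, 253 are distinct squarefree integers > 1 with 72611 not a perfect square). To show equality we compute the minimal polynomial of γ. From γ = √287 + √253: γ^2 = 287 + 2√(72611) + 253 = 540 + 2√(72611), so γ^2 - 540 = 2√(72611); squaring, (γ^2 - 540)^2 = 4·72611, i.e. γ^4 - 1080γ^2 + 291600 - 290444 = 0, i.e. γ^4 - 1080γ^2 + 1156 = 0. So γ is a root of x^4 - 1080x^2 + 1156. This polynomial is irreducible over Q: it has no rational root (each ±√287 ± √253 is irrational), and any factorization into two quadratics over Q would force √(72611) ∈ Q (pairing opposite roots) or √287, √253 ∈ Q (other pairings), all impossible. Hence [Q(γ):Q] = 4 = [Q(√287, √253):Q], so Q(γ) = Q(√287, √253).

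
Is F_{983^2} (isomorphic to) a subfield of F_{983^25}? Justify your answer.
No: F_{983^2} is not a subfield of F_{983^25}

F_{p^m} embeds in F_{p^n} iff m | n. Here 2 ∤ 25 (since 25 = 12·2 + 1 with remainder 1 ≠ 0), so F_{983^2} is not a subfield of F_{983^25}. Equivalently: if it were, the tower law would give 2 = [F_{983^2}:F_983] dividing [F_{983^25}:F_983] = 25, contradiction.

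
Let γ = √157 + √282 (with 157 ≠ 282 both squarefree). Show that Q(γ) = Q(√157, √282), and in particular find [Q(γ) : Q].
[Q(γ) : Q] = 4 (equivalently, Q(γ) = Q(√157, √282))

Obviously Q(γ) ⊆ Q(√157, √282), and [Q(√157, √282):Q] = 4 (since 157, 282 are distinct squarefree integers > 1 with 44274 not a perfect square). To show equality we compute the minimal polynomial of γ. From γ = √157 + √282: γ^2 = 157 + 2√(44274) + 282 = 439 + 2√(44274), so γ^2 - 439 = 2√(44274); squaring, (γ^2 - 439)^2 = 4·44274, i.e. γ^4 - 878γ^2 + 192721 - 177096 = 0, i.e. γ^4 - 878γ^2 + 15625 = 0. So γ is a root of x^4 - 878x^2 + 15625. This polynomial is irreducible over Q: it has no rational root (each ±√157 ± √282 is irrational), and any factorization into two quadratics over Q would force √(44274) ∈ Q (pairing opposite roots) or √157, √282 ∈ Q (other pairings), all impossible. Hence [Q(γ):Q] = 4 = [Q(√157, √282):Q], so Q(γ) = Q(√157, √282).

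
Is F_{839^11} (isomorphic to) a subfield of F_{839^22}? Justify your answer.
Yes: F_{839^11} is a subfield of F_{839^22}

F_{p^m} embeds in F_{p^n} iff m | n (since F_{p^n} is the splitting field of x^(p^n) - x, and F_{p^m} ⊂ F_{p^n} forces p^n to be a power of p^m, i.e. m | n; conversely if m | n then every root of x^(p^m) - x is a root of x^(p^n) - x). Here 11 | 22 (since 22 = 2·11), so F_{839^11} is a subfield of F_{839^22}, and [F_{839^22} : F_{839^11}] = 22/11 = 2.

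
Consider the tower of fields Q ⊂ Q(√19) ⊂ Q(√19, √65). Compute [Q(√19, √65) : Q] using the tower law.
[Q(√19, √65) : Q] = 4

[Q(√19):Q] = 2 (min poly x^2 - 19, irreducible since 19 is squarefree > 1). For the top step, suppose √65 ∈ Q(√19), say √65 = c + d√19 with c, d ∈ Q. Squaring: 65 = c^2 + 19d^2 + 2cd√19. Since √19 ∉ Q this forces 2cd = 0. If d = 0 then √65 = c ∈ Q, contradicting 65 squarefree > 1. If c = 0 then 65 = 19d^2, so 19·65 = (19d)^2 is a perfect square in Q — but 19·65 = 1235 is not a perfect square (since 19 and 65 are distinct squarefree integers). Contradiction. Hence √65 ∉ Q(√19), so x^2 - 65 stays irreducible over Q(√19) and [Q(√19, √65) : Q(√19)] = 2. By the tower law, [Q(√19, √65) : Q] = 2 · 2 = 4.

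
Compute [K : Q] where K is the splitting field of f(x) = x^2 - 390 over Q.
[K : Q] = 2

f(x) = x^2 - 390 factors as (x - √390)(x + √390). The splitting field is K = Q(√390). Since 390 is squarefree and > 1, it is not a perfect square, so x^2 - 390 is irreducible over Q and [Q(√390) : Q] = 2. Hence [K : Q] = 2.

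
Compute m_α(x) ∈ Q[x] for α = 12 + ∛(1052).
m_α(x) = x^3 - 36x^2 + 432x - 2780

Set β = α - 12 = ∛(1052), so β^3 = 1052. Then (α - 12)^3 - 1052 = 0, i.e. α is a root of g(x) = (x - 12)^3 - 1052 = x^3 - 36x^2 + 432x - 2780. Since g(x) = h(x - 12) where h(x) = x^3 - 1052, and h is irreducible over Q (because 1052 is not a perfect cube, so h has no rational root, and a monic cubic with no rational root is irreducible), g is also irreducible (irreducibility is preserved under the substitution x → x - 12). Hence m_α(x) = x^3 - 36x^2 + 432x - 2780.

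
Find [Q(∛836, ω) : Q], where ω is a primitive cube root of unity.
[Q(∛836, ω) : Q] = 6

[Q(∛836):Q] = 3 (min poly x^3 - 836, irreducible since 836 is not a perfect cube). [Q(ω):Q] = 2 (min poly x^2 + x + 1). Since Q(∛836) ⊂ R and ω ∉ R, we have ω ∉ Q(∛836), so x^2 + x + 1 remains irreducible over Q(∛836) and [Q(∛836, ω) : Q(∛836)] = 2. By the tower law, [Q(∛836, ω) : Q] = 3 · 2 = 6. (In fact Q(∛836, ω) is the splitting field of x^3 - 836 over Q.)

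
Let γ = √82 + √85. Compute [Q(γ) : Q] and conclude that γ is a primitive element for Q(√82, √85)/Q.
[Q(γ) : Q] = 4 (equivalently, Q(γ) = Q(√82, √85))

Obviously Q(γ) ⊆ Q(√82, √85), and [Q(√82, √85):Q] = 4 (since 82, 85 are distinct squarefree integers > 1 with 6970 not a perfect square). To show equality we compute the minimal polynomial of γ. From γ = √82 + √85: γ^2 = 82 + 2√(6970) + 85 = 167 + 2√(6970), so γ^2 - 167 = 2√(6970); squaring, (γ^2 - 167)^2 = 4·6970, i.e. γ^4 - 334γ^2 + 27889 - 27880 = 0, i.e. γ^4 - 334γ^2 + 9 = 0. So γ is a root of x^4 - 334x^2 + 9. This polynomial is irreducible over Q: it has no rational root (each ±√82 ± √85 is irrational), and any factorization into two quadratics over Q would force √(6970) ∈ Q (pairing opposite roots) or √82, √85 ∈ Q (other pairings), all impossible. Hence [Q(γ):Q] = 4 = [Q(√82, √85):Q], so Q(γ) = Q(√82, √85).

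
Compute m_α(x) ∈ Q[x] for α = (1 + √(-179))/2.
m_α(x) = x^2 - x + 45

From 2α - 1 = √(-179), squaring gives (2α - 1)^2 = -179, i.e. 4α^2 - 4α + 1 = -179, so α^2 - α + (1 + 179)/4 = 0. Since -179 ≡ 1 (mod 4), (1 + 179)/4 = 45 ∈ Z. The polynomial x^2 - x + 45 has discriminant 1 - 4·(45) = -179, which is not a perfect square in Q (d = -179 is squarefree and ≠ 1), so x^2 - x + 45 is irreducible over Q. It is the minimal polynomial of α.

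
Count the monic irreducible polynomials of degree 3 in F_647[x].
There are 90279792 monic irreducible polynomials of degree 3 over F_647

Each element of F_{647^3} that lies in no proper subfield is a root of exactly one monic irreducible of degree 3 over F_647, and each such polynomial has 3 distinct roots in F_{647^3}. By Möbius inversion the count is N_647(3) = (1/3) Σ_{d|3} μ(3/d) · 647^d = (1/3)(μ(3)·647^1 + μ(1)·647^3) = 270839376/3 = 90279792.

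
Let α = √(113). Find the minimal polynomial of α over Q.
m_α(x) = x^2 - 113

α satisfies α^2 - 113 = 0, so x^2 - 113 annihilates α. Since d = 113 is squarefree and ≠ 1, it is not a perfect square in Q, so x^2 - 113 has no rational root and is therefore irreducible over Q (a degree-2 polynomial over a field is irreducible iff it has no root). Hence m_α(x) = x^2 - 113.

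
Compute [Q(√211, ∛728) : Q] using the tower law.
[Q(√211, ∛728) : Q] = 6

Let L = Q(√211, ∛728). Since Q(√211) ⊂ L and [Q(√211):Q] = 2, the tower law gives 2 | [L:Q]. Likewise Q(∛728) ⊂ L with [Q(∛728):Q] = 3 (because 728 is not a perfect cube), so 3 | [L:Q]. As gcd(2,3) = 1, [L:Q] is divisible by 6. Conversely L is generated over Q by √211 and ∛728, so [L:Q] ≤ 2·3 = 6. Therefore [Q(√211, ∛728) : Q] = 6.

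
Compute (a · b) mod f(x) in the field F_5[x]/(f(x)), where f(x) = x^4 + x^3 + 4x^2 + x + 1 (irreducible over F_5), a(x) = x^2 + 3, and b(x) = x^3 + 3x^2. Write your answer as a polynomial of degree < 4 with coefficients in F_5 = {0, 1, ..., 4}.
a · b ≡ 2x^3 + 2x + 3 (mod f(x))

Multiply in F_5[x]: a(x)·b(x) = (x^2 + 3)·(x^3 + 3x^2) = x^5 + 3x^4 + 3x^3 + 4x^2. This has degree ≥ 4, so divide by f(x) over F_5: x^5 + 3x^4 + 3x^3 + 4x^2 = (x + 2)·(x^4 + x^3 + 4x^2 + x + 1) + (2x^3 + 2x + 3). Hence a·b ≡ 2x^3 + 2x + 3 (mod f). (F_5[x]/(f) is a field with 5^4 = 625 elements since f is irreducible of degree 4.)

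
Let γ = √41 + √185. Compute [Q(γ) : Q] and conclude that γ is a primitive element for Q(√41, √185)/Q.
[Q(γ) : Q] = 4 (equivalently, Q(γ) = Q(√41, √185))

Obviously Q(γ) ⊆ Q(√41, √185), and [Q(√41, √185):Q] = 4 (since 41, 185 are distinct squarefree integers > 1 with 7585 not a perfect square). To show equality we compute the minimal polynomial of γ. From γ = √41 + √185: γ^2 = 41 + 2√(7585) + 185 = 226 + 2√(7585), so γ^2 - 226 = 2√(7585); squaring, (γ^2 - 226)^2 = 4·7585, i.e. γ^4 - 452γ^2 + 51076 - 30340 = 0, i.e. γ^4 - 452γ^2 + 20736 = 0. So γ is a root of x^4 - 452x^2 + 20736. This polynomial is irreducible over Q: it has no rational root (each ±√41 ± √185 is irrational), and any factorization into two quadratics over Q would force √(7585) ∈ Q (pairing opposite roots) or √41, √185 ∈ Q (other pairings), all impossible. Hence [Q(γ):Q] = 4 = [Q(√41, √185):Q], so Q(γ) = Q(√41, √185).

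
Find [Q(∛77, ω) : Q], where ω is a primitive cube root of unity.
[Q(∛77, ω) : Q] = 6

[Q(∛77):Q] = 3 (min poly x^3 - 77, irreducible since 77 is not a perfect cube). [Q(ω):Q] = 2 (min poly x^2 + x + 1). Since Q(∛77) ⊂ R and ω ∉ R, we have ω ∉ Q(∛77), so x^2 + x + 1 remains irreducible over Q(∛77) and [Q(∛77, ω) : Q(∛77)] = 2. By the tower law, [Q(∛77, ω) : Q] = 3 · 2 = 6. (In fact Q(∛77, ω) is the splitting field of x^3 - 77 over Q.)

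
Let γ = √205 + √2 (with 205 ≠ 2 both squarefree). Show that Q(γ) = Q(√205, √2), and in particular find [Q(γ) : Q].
[Q(γ) : Q] = 4 (equivalently, Q(γ) = Q(√205, √2))

Obviously Q(γ) ⊆ Q(√205, √2), and [Q(√205, √2):Q] = 4 (since 205, 2 are distinct squarefree integers > 1 with 410 not a perfect square). To show equality we compute the minimal polynomial of γ. From γ = √205 + √2: γ^2 = 205 + 2√(410) + 2 = 207 + 2√(410), so γ^2 - 207 = 2√(410); squaring, (γ^2 - 207)^2 = 4·410, i.e. γ^4 - 414γ^2 + 42849 - 1640 = 0, i.e. γ^4 - 414γ^2 + 41209 = 0. So γ is a root of x^4 - 414x^2 + 41209. This polynomial is irreducible over Q: it has no rational root (each ±√205 ± √2 is irrational), and any factorization into two quadratics over Q would force √(410) ∈ Q (pairing opposite roots) or √205, √2 ∈ Q (other pairings), all impossible. Hence [Q(γ):Q] = 4 = [Q(√205, √2):Q], so Q(γ) = Q(√205, √2).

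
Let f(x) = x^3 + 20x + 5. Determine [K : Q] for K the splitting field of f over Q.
[K : Q] = 6

By the rational root test, any rational root of the monic integer polynomial f(x) = x^3 + 20x + 5 must be an integer dividing the constant term 5, i.e. one of ±{1, 5}. Evaluating: f(1) = 26, f(-1) = -16, f(5) = 230, f(-5) = -220; none is 0, so f has no rational root and is therefore irreducible over Q (a cubic with no linear factor over a field is irreducible). For an irreducible cubic, the Galois group is A_3 or S_3 according as the discriminant disc(f) = -4a^3 - 27b^2 = -4·(20)^3 - 27·(5)^2 = -32675 is or is not a square in Q. Here disc(f) = -32675 is not a perfect square in Q, so the Galois group of f over Q is not contained in A_3 and must be all of S_3. The splitting field has degree |S_3| = 6 over Q, so [K : Q] = 6.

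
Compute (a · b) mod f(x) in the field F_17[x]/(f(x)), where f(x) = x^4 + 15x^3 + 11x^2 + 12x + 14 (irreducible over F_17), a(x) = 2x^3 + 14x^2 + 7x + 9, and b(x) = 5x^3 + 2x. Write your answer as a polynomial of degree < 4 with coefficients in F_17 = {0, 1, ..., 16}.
a · b ≡ 14x^3 + 9x^2 + 4 (mod f(x))

Multiply in F_17[x]: a(x)·b(x) = (2x^3 + 14x^2 + 7x + 9)·(5x^3 + 2x) = 10x^6 + 2x^5 + 5x^4 + 5x^3 + 14x^2 + x. This has degree ≥ 4, so divide by f(x) over F_17: 10x^6 + 2x^5 + 5x^4 + 5x^3 + 14x^2 + x = (10x^2 + 5x + 7)·(x^4 + 15x^3 + 11x^2 + 12x + 14) + (14x^3 + 9x^2 + 4). Hence a·b ≡ 14x^3 + 9x^2 + 4 (mod f). (F_17[x]/(f) is a field with 17^4 = 83521 elements since f is irreducible of degree 4.)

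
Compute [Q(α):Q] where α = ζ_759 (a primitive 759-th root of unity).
[Q(α):Q] = 440

The minimal polynomial of ζ_759 over Q is the 759-th cyclotomic polynomial Φ_759(x), which is irreducible over Q and has degree φ(759) = 440. Hence [Q(α):Q] = φ(759) = 440.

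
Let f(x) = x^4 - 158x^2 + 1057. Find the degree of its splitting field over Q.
[K : Q] = 4

Solving the quadratic in x^2: x^2 = (158 ± √(158^2 - 4·1057))/2 = (158 ± √20736)/2 = (158 ± 144)/2, giving x^2 = 7 or x^2 = 151. So f(x) = (x^2 - 7)(x^2 - 151) and the roots of f are ±√7, ±√151. Hence the splitting field is K = Q(√7, √151). Since 7 and 151 are distinct squarefree integers > 1, their product 1057 is not a perfect square, so √151 ∉ Q(√7). By the tower law [K:Q] = [Q(√7,√151):Q(√7)] · [Q(√7):Q] = 2 · 2 = 4.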